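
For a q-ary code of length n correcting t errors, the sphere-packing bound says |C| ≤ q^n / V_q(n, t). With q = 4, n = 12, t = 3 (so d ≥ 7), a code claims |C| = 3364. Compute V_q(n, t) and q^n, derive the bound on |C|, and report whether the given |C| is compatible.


V_q(n, t) = 6571, q^n = 16777216, Hamming bound = 2553, |C| = 3364 > bound (violated).

Step 1: Compute V_q(n, t) = Σ_{j=0}^3 C(n, j) (q−1)^j.
  j = 0: C(12,0)·(3)^0 = 1·1 = 1.
  j = 1: C(12,1)·(3)^1 = 12·3 = 36.
  j = 2: C(12,2)·(3)^2 = 66·9 = 594.
  j = 3: C(12,3)·(3)^3 = 220·27 = 5940.
  V_q(n, t) = 1 + 36 + 594 + 5940 = 6571.
Step 2: q^n = 4^12 = 16777216.
Step 3: Hamming bound ⌊q^n / V_q(n,t)⌋ = ⌊16777216/6571⌋ = 2553.
Step 4: Compare |C| = 3364 to 2553: violated.
The claimed |C| lies above the Hamming bound, so no 4-ary code of length 12 with d ≥ 7 can have 3364 codewords.


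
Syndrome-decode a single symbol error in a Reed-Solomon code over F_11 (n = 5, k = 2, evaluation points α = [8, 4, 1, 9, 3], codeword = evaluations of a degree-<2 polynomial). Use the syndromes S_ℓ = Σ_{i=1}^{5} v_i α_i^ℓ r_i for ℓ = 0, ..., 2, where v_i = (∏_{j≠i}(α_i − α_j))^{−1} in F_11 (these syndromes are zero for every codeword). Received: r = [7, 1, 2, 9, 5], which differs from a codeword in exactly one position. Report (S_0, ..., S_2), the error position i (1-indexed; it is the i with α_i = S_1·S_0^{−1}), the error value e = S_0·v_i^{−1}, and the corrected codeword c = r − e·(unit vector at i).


S = (8, 6, 10), error at position 4, error magnitude e = 6, c = [7, 1, 2, 3, 5].

Step 1: column multipliers v_i = (∏_{j≠i}(α_i − α_j))^{−1} mod 11.
  i = 1 (α = 8): (8−4)(8−1)(8−9)(8−3) = 4·7·(−1)·5 = −140 ≡ 3, so v_1 = 3^{−1} = 4 (mod 11).
  i = 2 (α = 4): (4−8)(4−1)(4−9)(4−3) = (−4)·3·(−5)·1 = 60 ≡ 5, so v_2 = 5^{−1} = 9 (mod 11).
  i = 3 (α = 1): (1−8)(1−4)(1−9)(1−3) = (−7)·(−3)·(−8)·(−2) = 336 ≡ 6, so v_3 = 6^{−1} = 2 (mod 11).
  i = 4 (α = 9): (9−8)(9−4)(9−1)(9−3) = 1·5·8·6 = 240 ≡ 9, so v_4 = 9^{−1} = 5 (mod 11).
  i = 5 (α = 3): (3−8)(3−4)(3−1)(3−9) = (−5)·(−1)·2·(−6) = −60 ≡ 6, so v_5 = 6^{−1} = 2 (mod 11).
  v = [4, 9, 2, 5, 2].
Step 2: syndromes of r = [7, 1, 2, 9, 5] (all sums mod 11).
  S_0 = Σ v_i r_i = 4·7 + 9·1 + 2·2 + 5·9 + 2·5 = 96 ≡ 8.
  S_1 = Σ v_i α_i r_i = 4·8·7 + 9·4·1 + 2·1·2 + 5·9·9 + 2·3·5 = 699 ≡ 6.
  α_i^2 mod 11 = [9, 5, 1, 4, 9].
  S_2 = Σ v_i α_i^2 r_i = 4·9·7 + 9·5·1 + 2·1·2 + 5·4·9 + 2·9·5 = 571 ≡ 10.
  S = (8, 6, 10) ≠ 0, so r is not a codeword (an error is present).
Step 3: locate the error. For a single error e at position i, S_ℓ = v_i·e·α_i^ℓ, so α_err = S_1/S_0.
  S_0^{−1} = 8^{−1} = 7 (mod 11), so α_err = 6·7 = 42 ≡ 9 = α_4. Error position i = 4.
  Consistency check: S_2/S_1 = 10·2 = 20 ≡ 9 = α_err ✓ (single-error assumption holds).
Step 4: error magnitude e = S_0/v_4 = S_0·∏_{j≠4}(α_4 − α_j) = 8·9 = 72 ≡ 6 (mod 11).
Step 5: correct position 4: c_4 = r_4 − e = 9 − 6 ≡ 3 (mod 11). Hence c = [7, 1, 2, 3, 5].
  Check: interpolating c through the α_i gives m(x) = 6 + 7·x (degree < 2) with m(α_i) = c_i for every i, so c is indeed a codeword.


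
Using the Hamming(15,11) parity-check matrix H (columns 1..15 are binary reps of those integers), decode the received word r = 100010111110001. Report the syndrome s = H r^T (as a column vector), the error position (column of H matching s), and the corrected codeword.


s = (1, 1, 0, 0)^T, error position = 12, corrected codeword c = 100010111111001

Compute s = H r^T mod 2 one row at a time:
  s_1 = 1 + 1 + 1 + 1 + 0 + 0 + 0 + 1 = 5 ≡ 1 (mod 2).
  s_2 = 0 + 1 + 0 + 1 + 0 + 0 + 0 + 1 = 3 ≡ 1 (mod 2).
  s_3 = 0 + 0 + 0 + 1 + 1 + 1 + 0 + 1 = 4 ≡ 0 (mod 2).
  s_4 = 1 + 0 + 1 + 1 + 1 + 1 + 0 + 1 = 6 ≡ 0 (mod 2).
s = (1, 1, 0, 0)^T — this equals column 12 of H (binary 1100), so error is at position 12.
Correct: flip bit 12 of r = 100010111110001 to get c = 100010111111001.


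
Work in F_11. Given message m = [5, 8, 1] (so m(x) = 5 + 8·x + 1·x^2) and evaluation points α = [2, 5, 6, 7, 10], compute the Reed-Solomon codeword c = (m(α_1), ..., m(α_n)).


c = [3, 4, 1, 0, 9]

Message polynomial: m(x) = 5 + 8·x + 1·x^2 (mod 11).
For each evaluation point α_i, compute m(α_i) mod 11:
  α_1 = 2: Horner steps 1 → 10 → 3, so m(2) = 3.
  α_2 = 5: Horner steps 1 → 2 → 4, so m(5) = 4.
  α_3 = 6: Horner steps 1 → 3 → 1, so m(6) = 1.
  α_4 = 7: Horner steps 1 → 4 → 0, so m(7) = 0.
  α_5 = 10: Horner steps 1 → 7 → 9, so m(10) = 9.
Codeword c = [3, 4, 1, 0, 9] ∈ F_11^5.


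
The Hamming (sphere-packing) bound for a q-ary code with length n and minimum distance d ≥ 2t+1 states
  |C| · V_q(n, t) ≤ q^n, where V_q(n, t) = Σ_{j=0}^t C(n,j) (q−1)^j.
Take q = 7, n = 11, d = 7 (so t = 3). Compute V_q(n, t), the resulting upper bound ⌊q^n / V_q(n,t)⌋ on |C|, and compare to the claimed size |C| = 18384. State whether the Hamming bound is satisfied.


V_q(n, t) = 37687, q^n = 1977326743, Hamming bound = 52467, |C| = 18384 ≤ bound (satisfied).

Step 1: Compute V_q(n, t) = Σ_{j=0}^3 C(n, j) (q−1)^j.
  j = 0: C(11,0)·(6)^0 = 1·1 = 1.
  j = 1: C(11,1)·(6)^1 = 11·6 = 66.
  j = 2: C(11,2)·(6)^2 = 55·36 = 1980.
  j = 3: C(11,3)·(6)^3 = 165·216 = 35640.
  V_q(n, t) = 1 + 66 + 1980 + 35640 = 37687.
Step 2: q^n = 7^11 = 1977326743.
Step 3: Hamming bound ⌊q^n / V_q(n,t)⌋ = ⌊1977326743/37687⌋ = 52467.
Step 4: Compare |C| = 18384 to 52467: satisfied.
The claimed |C| lies below the Hamming bound.


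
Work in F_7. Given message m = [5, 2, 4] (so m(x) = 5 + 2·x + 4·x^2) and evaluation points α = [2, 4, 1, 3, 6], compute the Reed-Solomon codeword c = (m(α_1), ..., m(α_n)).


c = [4, 0, 4, 5, 0]

Message polynomial: m(x) = 5 + 2·x + 4·x^2 (mod 7).
For each evaluation point α_i, compute m(α_i) mod 7:
  α_1 = 2: Horner steps 4 → 3 → 4, so m(2) = 4.
  α_2 = 4: Horner steps 4 → 4 → 0, so m(4) = 0.
  α_3 = 1: Horner steps 4 → 6 → 4, so m(1) = 4.
  α_4 = 3: Horner steps 4 → 0 → 5, so m(3) = 5.
  α_5 = 6: Horner steps 4 → 5 → 0, so m(6) = 0.
Codeword c = [4, 0, 4, 5, 0] ∈ F_7^5.


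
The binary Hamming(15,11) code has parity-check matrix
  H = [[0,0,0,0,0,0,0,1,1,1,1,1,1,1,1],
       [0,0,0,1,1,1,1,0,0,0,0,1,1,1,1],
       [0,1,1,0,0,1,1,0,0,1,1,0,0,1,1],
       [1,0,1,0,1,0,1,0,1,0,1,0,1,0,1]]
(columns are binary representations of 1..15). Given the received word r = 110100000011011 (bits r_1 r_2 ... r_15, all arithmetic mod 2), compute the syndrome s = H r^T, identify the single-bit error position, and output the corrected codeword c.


s = (0, 0, 0, 1)^T, error position = 1, corrected codeword c = 010100000011011

Compute s = H r^T mod 2 one row at a time:
  s_1 = 0 + 0 + 0 + 1 + 1 + 0 + 1 + 1 = 4 ≡ 0 (mod 2).
  s_2 = 1 + 0 + 0 + 0 + 1 + 0 + 1 + 1 = 4 ≡ 0 (mod 2).
  s_3 = 1 + 0 + 0 + 0 + 0 + 1 + 1 + 1 = 4 ≡ 0 (mod 2).
  s_4 = 1 + 0 + 0 + 0 + 0 + 1 + 0 + 1 = 3 ≡ 1 (mod 2).
s = (0, 0, 0, 1)^T — this equals column 1 of H (binary 0001), so error is at position 1.
Correct: flip bit 1 of r = 110100000011011 to get c = 010100000011011.


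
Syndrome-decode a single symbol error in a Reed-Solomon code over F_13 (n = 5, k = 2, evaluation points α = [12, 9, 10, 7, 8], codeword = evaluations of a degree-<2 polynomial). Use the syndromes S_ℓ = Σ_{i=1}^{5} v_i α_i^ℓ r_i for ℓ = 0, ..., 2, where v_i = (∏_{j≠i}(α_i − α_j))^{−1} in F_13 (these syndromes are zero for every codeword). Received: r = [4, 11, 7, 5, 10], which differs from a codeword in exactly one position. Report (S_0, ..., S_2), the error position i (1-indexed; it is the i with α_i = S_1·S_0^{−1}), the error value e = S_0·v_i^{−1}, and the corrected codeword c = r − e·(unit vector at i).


S = (8, 7, 11), error at position 2, error magnitude e = 9, c = [4, 2, 7, 5, 10].

Step 1: column multipliers v_i = (∏_{j≠i}(α_i − α_j))^{−1} mod 13.
  i = 1 (α = 12): (12−9)(12−10)(12−7)(12−8) = 3·2·5·4 = 120 ≡ 3, so v_1 = 3^{−1} = 9 (mod 13).
  i = 2 (α = 9): (9−12)(9−10)(9−7)(9−8) = (−3)·(−1)·2·1 = 6 ≡ 6, so v_2 = 6^{−1} = 11 (mod 13).
  i = 3 (α = 10): (10−12)(10−9)(10−7)(10−8) = (−2)·1·3·2 = −12 ≡ 1, so v_3 = 1^{−1} = 1 (mod 13).
  i = 4 (α = 7): (7−12)(7−9)(7−10)(7−8) = (−5)·(−2)·(−3)·(−1) = 30 ≡ 4, so v_4 = 4^{−1} = 10 (mod 13).
  i = 5 (α = 8): (8−12)(8−9)(8−10)(8−7) = (−4)·(−1)·(−2)·1 = −8 ≡ 5, so v_5 = 5^{−1} = 8 (mod 13).
  v = [9, 11, 1, 10, 8].
Step 2: syndromes of r = [4, 11, 7, 5, 10] (all sums mod 13).
  S_0 = Σ v_i r_i = 9·4 + 11·11 + 1·7 + 10·5 + 8·10 = 294 ≡ 8.
  S_1 = Σ v_i α_i r_i = 9·12·4 + 11·9·11 + 1·10·7 + 10·7·5 + 8·8·10 = 2581 ≡ 7.
  α_i^2 mod 13 = [1, 3, 9, 10, 12].
  S_2 = Σ v_i α_i^2 r_i = 9·1·4 + 11·3·11 + 1·9·7 + 10·10·5 + 8·12·10 = 1922 ≡ 11.
  S = (8, 7, 11) ≠ 0, so r is not a codeword (an error is present).
Step 3: locate the error. For a single error e at position i, S_ℓ = v_i·e·α_i^ℓ, so α_err = S_1/S_0.
  S_0^{−1} = 8^{−1} = 5 (mod 13), so α_err = 7·5 = 35 ≡ 9 = α_2. Error position i = 2.
  Consistency check: S_2/S_1 = 11·2 = 22 ≡ 9 = α_err ✓ (single-error assumption holds).
Step 4: error magnitude e = S_0/v_2 = S_0·∏_{j≠2}(α_2 − α_j) = 8·6 = 48 ≡ 9 (mod 13).
Step 5: correct position 2: c_2 = r_2 − e = 11 − 9 ≡ 2 (mod 13). Hence c = [4, 2, 7, 5, 10].
  Check: interpolating c through the α_i gives m(x) = 9 + 5·x (degree < 2) with m(α_i) = c_i for every i, so c is indeed a codeword.


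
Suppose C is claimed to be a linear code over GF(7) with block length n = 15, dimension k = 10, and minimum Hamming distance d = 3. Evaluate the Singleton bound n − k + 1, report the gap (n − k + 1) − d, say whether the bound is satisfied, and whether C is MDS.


Singleton RHS = n − k + 1 = 6, slack = 3, bound satisfied, not MDS.

Singleton bound: d ≤ n − k + 1.
Here n = 15, k = 10, so n − k + 1 = 6.
Given d = 3, check d ≤ 6: YES.
Slack = (n − k + 1) − d = 3.
The code is NOT MDS (slack = 3 > 0).
Description: the claimed parameters are [15, 10, 3]_7; such a code would be non-MDS.


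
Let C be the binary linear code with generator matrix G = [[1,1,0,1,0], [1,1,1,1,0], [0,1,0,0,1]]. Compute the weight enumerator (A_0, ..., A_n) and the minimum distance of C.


Weight distribution: A_0 = 1, A_1 = 1, A_2 = 1, A_3 = 3, A_4 = 2. Minimum distance d = 1.

Enumerate all 2^3 = 8 messages m ∈ F_2^3.
For each, compute codeword c = mG in F_2^5, then tally its weight.
  m = 000 → c = 00000, weight = 0.
  m = 100 → c = 11010, weight = 3.
  m = 010 → c = 11110, weight = 4.
  m = 110 → c = 00100, weight = 1.
  m = 001 → c = 01001, weight = 2.
  m = 101 → c = 10011, weight = 3.
  m = 011 → c = 10111, weight = 4.
  m = 111 → c = 01101, weight = 3.
Tally weights:
  weight 0: 1 codewords.
  weight 1: 1 codewords.
  weight 2: 1 codewords.
  weight 3: 3 codewords.
  weight 4: 2 codewords.
Minimum distance d = smallest w > 0 with A_w > 0 = 1.
Sanity: Σ A_w = 8 = 2^3 = 8 ✓.


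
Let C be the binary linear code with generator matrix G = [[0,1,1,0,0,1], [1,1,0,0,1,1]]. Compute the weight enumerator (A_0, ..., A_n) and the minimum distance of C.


Weight distribution: A_0 = 1, A_3 = 2, A_4 = 1. Minimum distance d = 3.

Enumerate all 2^2 = 4 messages m ∈ F_2^2.
For each, compute codeword c = mG in F_2^6, then tally its weight.
  m = 00 → c = 000000, weight = 0.
  m = 10 → c = 011001, weight = 3.
  m = 01 → c = 110011, weight = 4.
  m = 11 → c = 101010, weight = 3.
Tally weights:
  weight 0: 1 codewords.
  weight 3: 2 codewords.
  weight 4: 1 codewords.
Minimum distance d = smallest w > 0 with A_w > 0 = 3.
Sanity: Σ A_w = 4 = 2^2 = 4 ✓.


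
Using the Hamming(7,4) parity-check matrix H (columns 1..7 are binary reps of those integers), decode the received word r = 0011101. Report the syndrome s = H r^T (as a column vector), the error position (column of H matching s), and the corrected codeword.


s = (1, 0, 1)^T, error position = 5, corrected codeword c = 0011001

Compute s = H r^T mod 2 one row at a time:
  s_1 = 1 + 1 + 0 + 1 = 3 ≡ 1 (mod 2).
  s_2 = 0 + 1 + 0 + 1 = 2 ≡ 0 (mod 2).
  s_3 = 0 + 1 + 1 + 1 = 3 ≡ 1 (mod 2).
s = (1, 0, 1)^T — this equals column 5 of H (binary 101), so error is at position 5.
Correct: flip bit 5 of r = 0011101 to get c = 0011001.


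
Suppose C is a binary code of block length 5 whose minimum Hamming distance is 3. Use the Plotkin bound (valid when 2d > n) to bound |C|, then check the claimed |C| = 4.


Plotkin bound M ≤ 6; given |C| = 4 ≤ bound (satisfied).

Check applicability: 2d = 6, n = 5.
2d − n = 1 > 0, so Plotkin applies.
Compute d/(2d−n) = 3/1 ≈ 3.0000.
⌊d/(2d−n)⌋ = 3.
Plotkin bound: M ≤ 2·3 = 6.
Given |C| = 4, check: satisfied.
This |C| is below the Plotkin bound.


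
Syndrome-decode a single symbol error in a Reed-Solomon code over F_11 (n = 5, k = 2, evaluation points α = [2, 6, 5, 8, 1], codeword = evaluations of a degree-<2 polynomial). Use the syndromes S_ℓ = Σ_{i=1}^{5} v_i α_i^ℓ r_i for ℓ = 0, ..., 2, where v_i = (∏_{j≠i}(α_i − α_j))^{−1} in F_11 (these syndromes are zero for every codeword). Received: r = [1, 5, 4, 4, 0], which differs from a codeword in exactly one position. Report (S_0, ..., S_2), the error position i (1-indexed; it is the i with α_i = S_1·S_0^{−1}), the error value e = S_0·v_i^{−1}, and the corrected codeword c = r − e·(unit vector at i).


S = (3, 2, 5), error at position 4, error magnitude e = 8, c = [1, 5, 4, 7, 0].

Step 1: column multipliers v_i = (∏_{j≠i}(α_i − α_j))^{−1} mod 11.
  i = 1 (α = 2): (2−6)(2−5)(2−8)(2−1) = (−4)·(−3)·(−6)·1 = −72 ≡ 5, so v_1 = 5^{−1} = 9 (mod 11).
  i = 2 (α = 6): (6−2)(6−5)(6−8)(6−1) = 4·1·(−2)·5 = −40 ≡ 4, so v_2 = 4^{−1} = 3 (mod 11).
  i = 3 (α = 5): (5−2)(5−6)(5−8)(5−1) = 3·(−1)·(−3)·4 = 36 ≡ 3, so v_3 = 3^{−1} = 4 (mod 11).
  i = 4 (α = 8): (8−2)(8−6)(8−5)(8−1) = 6·2·3·7 = 252 ≡ 10, so v_4 = 10^{−1} = 10 (mod 11).
  i = 5 (α = 1): (1−2)(1−6)(1−5)(1−8) = (−1)·(−5)·(−4)·(−7) = 140 ≡ 8, so v_5 = 8^{−1} = 7 (mod 11).
  v = [9, 3, 4, 10, 7].
Step 2: syndromes of r = [1, 5, 4, 4, 0] (all sums mod 11).
  S_0 = Σ v_i r_i = 9·1 + 3·5 + 4·4 + 10·4 + 7·0 = 80 ≡ 3.
  S_1 = Σ v_i α_i r_i = 9·2·1 + 3·6·5 + 4·5·4 + 10·8·4 + 7·1·0 = 508 ≡ 2.
  α_i^2 mod 11 = [4, 3, 3, 9, 1].
  S_2 = Σ v_i α_i^2 r_i = 9·4·1 + 3·3·5 + 4·3·4 + 10·9·4 + 7·1·0 = 489 ≡ 5.
  S = (3, 2, 5) ≠ 0, so r is not a codeword (an error is present).
Step 3: locate the error. For a single error e at position i, S_ℓ = v_i·e·α_i^ℓ, so α_err = S_1/S_0.
  S_0^{−1} = 3^{−1} = 4 (mod 11), so α_err = 2·4 = 8 ≡ 8 = α_4. Error position i = 4.
  Consistency check: S_2/S_1 = 5·6 = 30 ≡ 8 = α_err ✓ (single-error assumption holds).
Step 4: error magnitude e = S_0/v_4 = S_0·∏_{j≠4}(α_4 − α_j) = 3·10 = 30 ≡ 8 (mod 11).
Step 5: correct position 4: c_4 = r_4 − e = 4 − 8 ≡ 7 (mod 11). Hence c = [1, 5, 4, 7, 0].
  Check: interpolating c through the α_i gives m(x) = 10 + 1·x (degree < 2) with m(α_i) = c_i for every i, so c is indeed a codeword.


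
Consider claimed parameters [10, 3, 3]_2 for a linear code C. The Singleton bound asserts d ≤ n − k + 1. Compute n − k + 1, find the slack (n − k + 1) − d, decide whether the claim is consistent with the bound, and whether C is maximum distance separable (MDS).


Singleton RHS = n − k + 1 = 8, slack = 5, bound satisfied, not MDS.

Singleton bound: d ≤ n − k + 1.
Here n = 10, k = 3, so n − k + 1 = 8.
Given d = 3, check d ≤ 8: YES.
Slack = (n − k + 1) − d = 5.
The code is NOT MDS (slack = 5 > 0).
Description: the claimed parameters are [10, 3, 3]_2; such a code would be non-MDS.


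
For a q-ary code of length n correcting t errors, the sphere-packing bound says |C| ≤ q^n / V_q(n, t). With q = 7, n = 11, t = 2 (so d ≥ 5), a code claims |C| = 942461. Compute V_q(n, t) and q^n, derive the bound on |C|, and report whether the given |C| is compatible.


V_q(n, t) = 2047, q^n = 1977326743, Hamming bound = 965963, |C| = 942461 ≤ bound (satisfied).

Step 1: Compute V_q(n, t) = Σ_{j=0}^2 C(n, j) (q−1)^j.
  j = 0: C(11,0)·(6)^0 = 1·1 = 1.
  j = 1: C(11,1)·(6)^1 = 11·6 = 66.
  j = 2: C(11,2)·(6)^2 = 55·36 = 1980.
  V_q(n, t) = 1 + 66 + 1980 = 2047.
Step 2: q^n = 7^11 = 1977326743.
Step 3: Hamming bound ⌊q^n / V_q(n,t)⌋ = ⌊1977326743/2047⌋ = 965963.
Step 4: Compare |C| = 942461 to 965963: satisfied.
The claimed |C| lies below the Hamming bound.


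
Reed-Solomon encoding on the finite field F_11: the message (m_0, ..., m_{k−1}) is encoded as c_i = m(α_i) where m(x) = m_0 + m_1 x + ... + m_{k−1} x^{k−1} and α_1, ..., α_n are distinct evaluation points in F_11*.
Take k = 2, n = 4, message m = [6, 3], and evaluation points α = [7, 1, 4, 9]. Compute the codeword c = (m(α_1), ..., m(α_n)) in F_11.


c = [5, 9, 7, 0]

Message polynomial: m(x) = 6 + 3·x (mod 11).
For each evaluation point α_i, compute m(α_i) mod 11:
  α_1 = 7: Horner steps 3 → 5, so m(7) = 5.
  α_2 = 1: Horner steps 3 → 9, so m(1) = 9.
  α_3 = 4: Horner steps 3 → 7, so m(4) = 7.
  α_4 = 9: Horner steps 3 → 0, so m(9) = 0.
Codeword c = [5, 9, 7, 0] ∈ F_11^4.


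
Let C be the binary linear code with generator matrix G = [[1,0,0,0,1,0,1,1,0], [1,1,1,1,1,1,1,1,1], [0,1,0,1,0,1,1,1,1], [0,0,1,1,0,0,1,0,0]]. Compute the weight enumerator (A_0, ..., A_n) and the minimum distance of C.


Weight distribution: A_0 = 1, A_2 = 1, A_3 = 3, A_4 = 3, A_5 = 3, A_6 = 3, A_7 = 1, A_9 = 1. Minimum distance d = 2.

Enumerate all 2^4 = 16 messages m ∈ F_2^4.
For each, compute codeword c = mG in F_2^9, then tally its weight.
  m = 0000 → c = 000000000, weight = 0.
  m = 1000 → c = 100010110, weight = 4.
  m = 0100 → c = 111111111, weight = 9.
  m = 1100 → c = 011101001, weight = 5.
  m = 0010 → c = 010101111, weight = 6.
  m = 1010 → c = 110111001, weight = 6.
  m = 0110 → c = 101010000, weight = 3.
  m = 1110 → c = 001000110, weight = 3.
  m = 0001 → c = 001100100, weight = 3.
  m = 1001 → c = 101110010, weight = 5.
  m = 0101 → c = 110011011, weight = 6.
  m = 1101 → c = 010001101, weight = 4.
  m = 0011 → c = 011001011, weight = 5.
  m = 1011 → c = 111011101, weight = 7.
  m = 0111 → c = 100110100, weight = 4.
  m = 1111 → c = 000100010, weight = 2.
Tally weights:
  weight 0: 1 codewords.
  weight 2: 1 codewords.
  weight 3: 3 codewords.
  weight 4: 3 codewords.
  weight 5: 3 codewords.
  weight 6: 3 codewords.
  weight 7: 1 codewords.
  weight 9: 1 codewords.
Minimum distance d = smallest w > 0 with A_w > 0 = 2.
Sanity: Σ A_w = 16 = 2^4 = 16 ✓.


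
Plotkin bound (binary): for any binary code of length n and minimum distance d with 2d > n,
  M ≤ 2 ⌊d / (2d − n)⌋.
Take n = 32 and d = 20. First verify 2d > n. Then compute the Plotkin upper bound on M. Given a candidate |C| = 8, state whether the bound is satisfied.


Plotkin bound M ≤ 4; given |C| = 8 > bound (violated).

Check applicability: 2d = 40, n = 32.
2d − n = 8 > 0, so Plotkin applies.
Compute d/(2d−n) = 20/8 ≈ 2.5000.
⌊d/(2d−n)⌋ = 2.
Plotkin bound: M ≤ 2·2 = 4.
Given |C| = 8, check: VIOLATED.
This |C| is above the Plotkin bound, so no binary code with n = 32, d = 20 and 8 codewords exists.


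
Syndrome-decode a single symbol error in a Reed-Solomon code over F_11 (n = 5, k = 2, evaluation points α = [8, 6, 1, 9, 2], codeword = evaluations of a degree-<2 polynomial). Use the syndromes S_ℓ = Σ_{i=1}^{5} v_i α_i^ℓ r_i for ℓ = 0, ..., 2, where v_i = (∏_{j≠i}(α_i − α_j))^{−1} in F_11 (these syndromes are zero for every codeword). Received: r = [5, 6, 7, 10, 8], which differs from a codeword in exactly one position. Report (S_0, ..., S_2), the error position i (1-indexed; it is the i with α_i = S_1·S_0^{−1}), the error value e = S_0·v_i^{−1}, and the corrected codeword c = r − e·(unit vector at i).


S = (3, 3, 3), error at position 3, error magnitude e = 4, c = [5, 6, 3, 10, 8].

Step 1: column multipliers v_i = (∏_{j≠i}(α_i − α_j))^{−1} mod 11.
  i = 1 (α = 8): (8−6)(8−1)(8−9)(8−2) = 2·7·(−1)·6 = −84 ≡ 4, so v_1 = 4^{−1} = 3 (mod 11).
  i = 2 (α = 6): (6−8)(6−1)(6−9)(6−2) = (−2)·5·(−3)·4 = 120 ≡ 10, so v_2 = 10^{−1} = 10 (mod 11).
  i = 3 (α = 1): (1−8)(1−6)(1−9)(1−2) = (−7)·(−5)·(−8)·(−1) = 280 ≡ 5, so v_3 = 5^{−1} = 9 (mod 11).
  i = 4 (α = 9): (9−8)(9−6)(9−1)(9−2) = 1·3·8·7 = 168 ≡ 3, so v_4 = 3^{−1} = 4 (mod 11).
  i = 5 (α = 2): (2−8)(2−6)(2−1)(2−9) = (−6)·(−4)·1·(−7) = −168 ≡ 8, so v_5 = 8^{−1} = 7 (mod 11).
  v = [3, 10, 9, 4, 7].
Step 2: syndromes of r = [5, 6, 7, 10, 8] (all sums mod 11).
  S_0 = Σ v_i r_i = 3·5 + 10·6 + 9·7 + 4·10 + 7·8 = 234 ≡ 3.
  S_1 = Σ v_i α_i r_i = 3·8·5 + 10·6·6 + 9·1·7 + 4·9·10 + 7·2·8 = 1015 ≡ 3.
  α_i^2 mod 11 = [9, 3, 1, 4, 4].
  S_2 = Σ v_i α_i^2 r_i = 3·9·5 + 10·3·6 + 9·1·7 + 4·4·10 + 7·4·8 = 762 ≡ 3.
  S = (3, 3, 3) ≠ 0, so r is not a codeword (an error is present).
Step 3: locate the error. For a single error e at position i, S_ℓ = v_i·e·α_i^ℓ, so α_err = S_1/S_0.
  S_0^{−1} = 3^{−1} = 4 (mod 11), so α_err = 3·4 = 12 ≡ 1 = α_3. Error position i = 3.
  Consistency check: S_2/S_1 = 3·4 = 12 ≡ 1 = α_err ✓ (single-error assumption holds).
Step 4: error magnitude e = S_0/v_3 = S_0·∏_{j≠3}(α_3 − α_j) = 3·5 = 15 ≡ 4 (mod 11).
Step 5: correct position 3: c_3 = r_3 − e = 7 − 4 ≡ 3 (mod 11). Hence c = [5, 6, 3, 10, 8].
  Check: interpolating c through the α_i gives m(x) = 9 + 5·x (degree < 2) with m(α_i) = c_i for every i, so c is indeed a codeword.


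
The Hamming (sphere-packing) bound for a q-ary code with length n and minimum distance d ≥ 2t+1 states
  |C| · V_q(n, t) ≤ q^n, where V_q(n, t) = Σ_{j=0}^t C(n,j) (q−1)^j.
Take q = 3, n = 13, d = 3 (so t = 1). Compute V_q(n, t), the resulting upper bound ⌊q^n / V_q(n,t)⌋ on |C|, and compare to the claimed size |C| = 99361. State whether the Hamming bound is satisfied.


V_q(n, t) = 27, q^n = 1594323, Hamming bound = 59049, |C| = 99361 > bound (violated).

Step 1: Compute V_q(n, t) = Σ_{j=0}^1 C(n, j) (q−1)^j.
  j = 0: C(13,0)·(2)^0 = 1·1 = 1.
  j = 1: C(13,1)·(2)^1 = 13·2 = 26.
  V_q(n, t) = 1 + 26 = 27.
Step 2: q^n = 3^13 = 1594323.
Step 3: Hamming bound ⌊q^n / V_q(n,t)⌋ = ⌊1594323/27⌋ = 59049.
Step 4: Compare |C| = 99361 to 59049: violated.
The claimed |C| lies above the Hamming bound, so no 3-ary code of length 13 with d ≥ 3 can have 99361 codewords.


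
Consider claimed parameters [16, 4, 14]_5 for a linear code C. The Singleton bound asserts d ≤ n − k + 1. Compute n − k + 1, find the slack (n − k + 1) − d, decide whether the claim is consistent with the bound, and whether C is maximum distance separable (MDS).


Singleton RHS = n − k + 1 = 13, slack = -1, bound violated (no such code; not MDS).

Singleton bound: d ≤ n − k + 1.
Here n = 16, k = 4, so n − k + 1 = 13.
Given d = 14, check d ≤ 13: NO.
Slack = (n − k + 1) − d = -1.
The slack is negative: d = 14 exceeds n − k + 1 = 13 by 1, so the Singleton bound is violated and no linear [16, 4, 14]_5 code can exist. In particular it is not MDS (MDS requires d = n − k + 1 exactly).
Description: the claimed parameters are [16, 4, 14]_5; such a code would be impossible (violates the Singleton bound).


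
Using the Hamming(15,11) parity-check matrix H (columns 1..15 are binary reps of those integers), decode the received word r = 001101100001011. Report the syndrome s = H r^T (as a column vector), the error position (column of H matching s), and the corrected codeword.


s = (1, 0, 1, 1)^T, error position = 11, corrected codeword c = 001101100011011

Compute s = H r^T mod 2 one row at a time:
  s_1 = 0 + 0 + 0 + 0 + 1 + 0 + 1 + 1 = 3 ≡ 1 (mod 2).
  s_2 = 1 + 0 + 1 + 1 + 1 + 0 + 1 + 1 = 6 ≡ 0 (mod 2).
  s_3 = 0 + 1 + 1 + 1 + 0 + 0 + 1 + 1 = 5 ≡ 1 (mod 2).
  s_4 = 0 + 1 + 0 + 1 + 0 + 0 + 0 + 1 = 3 ≡ 1 (mod 2).
s = (1, 0, 1, 1)^T — this equals column 11 of H (binary 1011), so error is at position 11.
Correct: flip bit 11 of r = 001101100001011 to get c = 001101100011011.


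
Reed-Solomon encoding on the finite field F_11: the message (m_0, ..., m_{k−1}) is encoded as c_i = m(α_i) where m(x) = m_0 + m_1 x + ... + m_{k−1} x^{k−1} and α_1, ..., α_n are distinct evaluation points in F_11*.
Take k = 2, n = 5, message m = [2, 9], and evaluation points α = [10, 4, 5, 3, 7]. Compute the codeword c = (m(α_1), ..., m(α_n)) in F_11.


c = [4, 5, 3, 7, 10]

Message polynomial: m(x) = 2 + 9·x (mod 11).
For each evaluation point α_i, compute m(α_i) mod 11:
  α_1 = 10: Horner steps 9 → 4, so m(10) = 4.
  α_2 = 4: Horner steps 9 → 5, so m(4) = 5.
  α_3 = 5: Horner steps 9 → 3, so m(5) = 3.
  α_4 = 3: Horner steps 9 → 7, so m(3) = 7.
  α_5 = 7: Horner steps 9 → 10, so m(7) = 10.
Codeword c = [4, 5, 3, 7, 10] ∈ F_11^5.


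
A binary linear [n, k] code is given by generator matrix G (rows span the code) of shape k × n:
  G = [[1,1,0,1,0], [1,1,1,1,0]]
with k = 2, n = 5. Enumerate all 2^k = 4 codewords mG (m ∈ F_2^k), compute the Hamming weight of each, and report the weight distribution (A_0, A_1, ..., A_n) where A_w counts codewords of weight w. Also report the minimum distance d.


Weight distribution: A_0 = 1, A_1 = 1, A_3 = 1, A_4 = 1. Minimum distance d = 1.

Enumerate all 2^2 = 4 messages m ∈ F_2^2.
For each, compute codeword c = mG in F_2^5, then tally its weight.
  m = 00 → c = 00000, weight = 0.
  m = 10 → c = 11010, weight = 3.
  m = 01 → c = 11110, weight = 4.
  m = 11 → c = 00100, weight = 1.
Tally weights:
  weight 0: 1 codewords.
  weight 1: 1 codewords.
  weight 3: 1 codewords.
  weight 4: 1 codewords.
Minimum distance d = smallest w > 0 with A_w > 0 = 1.
Sanity: Σ A_w = 4 = 2^2 = 4 ✓.


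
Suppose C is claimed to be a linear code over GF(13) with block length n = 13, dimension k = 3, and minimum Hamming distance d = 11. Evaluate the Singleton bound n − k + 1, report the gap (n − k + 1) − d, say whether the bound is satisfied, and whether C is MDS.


Singleton RHS = n − k + 1 = 11, slack = 0, bound satisfied, MDS.

Singleton bound: d ≤ n − k + 1.
Here n = 13, k = 3, so n − k + 1 = 11.
Given d = 11, check d ≤ 11: YES.
Slack = (n − k + 1) − d = 0.
The code is MDS (slack = 0).
Description: the claimed parameters are [13, 3, 11]_13; such a code would be MDS (meets Singleton bound).


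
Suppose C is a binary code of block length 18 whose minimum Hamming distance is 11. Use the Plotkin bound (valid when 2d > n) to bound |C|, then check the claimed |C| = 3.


Plotkin bound M ≤ 4; given |C| = 3 ≤ bound (satisfied).

Check applicability: 2d = 22, n = 18.
2d − n = 4 > 0, so Plotkin applies.
Compute d/(2d−n) = 11/4 ≈ 2.7500.
⌊d/(2d−n)⌋ = 2.
Plotkin bound: M ≤ 2·2 = 4.
Given |C| = 3, check: satisfied.
This |C| is below the Plotkin bound.


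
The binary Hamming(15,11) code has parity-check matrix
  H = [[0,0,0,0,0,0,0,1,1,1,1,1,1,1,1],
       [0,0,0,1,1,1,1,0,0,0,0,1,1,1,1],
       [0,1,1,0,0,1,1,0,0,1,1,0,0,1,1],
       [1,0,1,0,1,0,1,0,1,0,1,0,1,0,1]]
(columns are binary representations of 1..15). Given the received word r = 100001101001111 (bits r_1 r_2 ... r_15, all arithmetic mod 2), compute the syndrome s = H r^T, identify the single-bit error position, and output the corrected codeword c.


s = (1, 0, 0, 1)^T, error position = 9, corrected codeword c = 100001100001111

Compute s = H r^T mod 2 one row at a time:
  s_1 = 0 + 1 + 0 + 0 + 1 + 1 + 1 + 1 = 5 ≡ 1 (mod 2).
  s_2 = 0 + 0 + 1 + 1 + 1 + 1 + 1 + 1 = 6 ≡ 0 (mod 2).
  s_3 = 0 + 0 + 1 + 1 + 0 + 0 + 1 + 1 = 4 ≡ 0 (mod 2).
  s_4 = 1 + 0 + 0 + 1 + 1 + 0 + 1 + 1 = 5 ≡ 1 (mod 2).
s = (1, 0, 0, 1)^T — this equals column 9 of H (binary 1001), so error is at position 9.
Correct: flip bit 9 of r = 100001101001111 to get c = 100001100001111.


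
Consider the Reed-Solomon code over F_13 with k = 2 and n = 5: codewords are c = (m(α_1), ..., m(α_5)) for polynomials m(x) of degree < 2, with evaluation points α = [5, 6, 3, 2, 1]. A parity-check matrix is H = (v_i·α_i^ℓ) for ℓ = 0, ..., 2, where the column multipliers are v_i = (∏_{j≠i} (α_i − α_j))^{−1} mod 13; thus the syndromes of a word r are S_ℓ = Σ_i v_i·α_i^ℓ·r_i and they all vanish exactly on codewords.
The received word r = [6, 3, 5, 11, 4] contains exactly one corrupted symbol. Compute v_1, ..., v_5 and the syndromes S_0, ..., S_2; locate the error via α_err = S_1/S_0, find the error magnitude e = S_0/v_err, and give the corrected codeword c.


S = (2, 12, 7), error at position 2, error magnitude e = 3, c = [6, 0, 5, 11, 4].

Step 1: column multipliers v_i = (∏_{j≠i}(α_i − α_j))^{−1} mod 13.
  i = 1 (α = 5): (5−6)(5−3)(5−2)(5−1) = (−1)·2·3·4 = −24 ≡ 2, so v_1 = 2^{−1} = 7 (mod 13).
  i = 2 (α = 6): (6−5)(6−3)(6−2)(6−1) = 1·3·4·5 = 60 ≡ 8, so v_2 = 8^{−1} = 5 (mod 13).
  i = 3 (α = 3): (3−5)(3−6)(3−2)(3−1) = (−2)·(−3)·1·2 = 12 ≡ 12, so v_3 = 12^{−1} = 12 (mod 13).
  i = 4 (α = 2): (2−5)(2−6)(2−3)(2−1) = (−3)·(−4)·(−1)·1 = −12 ≡ 1, so v_4 = 1^{−1} = 1 (mod 13).
  i = 5 (α = 1): (1−5)(1−6)(1−3)(1−2) = (−4)·(−5)·(−2)·(−1) = 40 ≡ 1, so v_5 = 1^{−1} = 1 (mod 13).
  v = [7, 5, 12, 1, 1].
Step 2: syndromes of r = [6, 3, 5, 11, 4] (all sums mod 13).
  S_0 = Σ v_i r_i = 7·6 + 5·3 + 12·5 + 1·11 + 1·4 = 132 ≡ 2.
  S_1 = Σ v_i α_i r_i = 7·5·6 + 5·6·3 + 12·3·5 + 1·2·11 + 1·1·4 = 506 ≡ 12.
  α_i^2 mod 13 = [12, 10, 9, 4, 1].
  S_2 = Σ v_i α_i^2 r_i = 7·12·6 + 5·10·3 + 12·9·5 + 1·4·11 + 1·1·4 = 1242 ≡ 7.
  S = (2, 12, 7) ≠ 0, so r is not a codeword (an error is present).
Step 3: locate the error. For a single error e at position i, S_ℓ = v_i·e·α_i^ℓ, so α_err = S_1/S_0.
  S_0^{−1} = 2^{−1} = 7 (mod 13), so α_err = 12·7 = 84 ≡ 6 = α_2. Error position i = 2.
  Consistency check: S_2/S_1 = 7·12 = 84 ≡ 6 = α_err ✓ (single-error assumption holds).
Step 4: error magnitude e = S_0/v_2 = S_0·∏_{j≠2}(α_2 − α_j) = 2·8 = 16 ≡ 3 (mod 13).
Step 5: correct position 2: c_2 = r_2 − e = 3 − 3 ≡ 0 (mod 13). Hence c = [6, 0, 5, 11, 4].
  Check: interpolating c through the α_i gives m(x) = 10 + 7·x (degree < 2) with m(α_i) = c_i for every i, so c is indeed a codeword.


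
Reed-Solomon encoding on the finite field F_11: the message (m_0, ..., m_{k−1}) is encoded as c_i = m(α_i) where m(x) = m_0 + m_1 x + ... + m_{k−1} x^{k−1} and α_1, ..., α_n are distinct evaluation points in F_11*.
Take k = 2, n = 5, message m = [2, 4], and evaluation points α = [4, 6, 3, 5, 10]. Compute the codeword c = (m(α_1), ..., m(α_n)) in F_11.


c = [7, 4, 3, 0, 9]

Message polynomial: m(x) = 2 + 4·x (mod 11).
For each evaluation point α_i, compute m(α_i) mod 11:
  α_1 = 4: Horner steps 4 → 7, so m(4) = 7.
  α_2 = 6: Horner steps 4 → 4, so m(6) = 4.
  α_3 = 3: Horner steps 4 → 3, so m(3) = 3.
  α_4 = 5: Horner steps 4 → 0, so m(5) = 0.
  α_5 = 10: Horner steps 4 → 9, so m(10) = 9.
Codeword c = [7, 4, 3, 0, 9] ∈ F_11^5.


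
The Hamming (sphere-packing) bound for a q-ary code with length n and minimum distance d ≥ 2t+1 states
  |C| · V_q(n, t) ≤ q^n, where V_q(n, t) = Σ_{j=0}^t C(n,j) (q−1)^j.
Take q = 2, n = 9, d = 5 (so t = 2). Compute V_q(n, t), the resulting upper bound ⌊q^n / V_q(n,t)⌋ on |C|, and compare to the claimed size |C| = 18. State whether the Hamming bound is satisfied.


V_q(n, t) = 46, q^n = 512, Hamming bound = 11, |C| = 18 > bound (violated).

Step 1: Compute V_q(n, t) = Σ_{j=0}^2 C(n, j) (q−1)^j.
  j = 0: C(9,0)·(1)^0 = 1·1 = 1.
  j = 1: C(9,1)·(1)^1 = 9·1 = 9.
  j = 2: C(9,2)·(1)^2 = 36·1 = 36.
  V_q(n, t) = 1 + 9 + 36 = 46.
Step 2: q^n = 2^9 = 512.
Step 3: Hamming bound ⌊q^n / V_q(n,t)⌋ = ⌊512/46⌋ = 11.
Step 4: Compare |C| = 18 to 11: violated.
The claimed |C| lies above the Hamming bound, so no 2-ary code of length 9 with d ≥ 5 can have 18 codewords.


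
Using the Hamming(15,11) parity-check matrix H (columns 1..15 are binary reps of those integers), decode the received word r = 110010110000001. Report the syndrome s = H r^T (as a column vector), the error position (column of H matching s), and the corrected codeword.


s = (0, 1, 1, 0)^T, error position = 6, corrected codeword c = 110011110000001

Compute s = H r^T mod 2 one row at a time:
  s_1 = 1 + 0 + 0 + 0 + 0 + 0 + 0 + 1 = 2 ≡ 0 (mod 2).
  s_2 = 0 + 1 + 0 + 1 + 0 + 0 + 0 + 1 = 3 ≡ 1 (mod 2).
  s_3 = 1 + 0 + 0 + 1 + 0 + 0 + 0 + 1 = 3 ≡ 1 (mod 2).
  s_4 = 1 + 0 + 1 + 1 + 0 + 0 + 0 + 1 = 4 ≡ 0 (mod 2).
s = (0, 1, 1, 0)^T — this equals column 6 of H (binary 0110), so error is at position 6.
Correct: flip bit 6 of r = 110010110000001 to get c = 110011110000001.


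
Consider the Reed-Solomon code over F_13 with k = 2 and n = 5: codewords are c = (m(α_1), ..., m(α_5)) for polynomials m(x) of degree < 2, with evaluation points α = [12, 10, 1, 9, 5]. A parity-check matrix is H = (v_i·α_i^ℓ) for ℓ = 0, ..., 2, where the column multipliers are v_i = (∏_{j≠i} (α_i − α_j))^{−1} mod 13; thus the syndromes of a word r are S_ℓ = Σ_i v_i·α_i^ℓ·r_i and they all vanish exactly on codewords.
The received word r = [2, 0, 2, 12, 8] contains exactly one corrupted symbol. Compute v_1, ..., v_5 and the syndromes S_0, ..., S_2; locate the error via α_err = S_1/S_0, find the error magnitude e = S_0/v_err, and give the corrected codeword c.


S = (7, 7, 7), error at position 3, error magnitude e = 11, c = [2, 0, 4, 12, 8].

Step 1: column multipliers v_i = (∏_{j≠i}(α_i − α_j))^{−1} mod 13.
  i = 1 (α = 12): (12−10)(12−1)(12−9)(12−5) = 2·11·3·7 = 462 ≡ 7, so v_1 = 7^{−1} = 2 (mod 13).
  i = 2 (α = 10): (10−12)(10−1)(10−9)(10−5) = (−2)·9·1·5 = −90 ≡ 1, so v_2 = 1^{−1} = 1 (mod 13).
  i = 3 (α = 1): (1−12)(1−10)(1−9)(1−5) = (−11)·(−9)·(−8)·(−4) = 3168 ≡ 9, so v_3 = 9^{−1} = 3 (mod 13).
  i = 4 (α = 9): (9−12)(9−10)(9−1)(9−5) = (−3)·(−1)·8·4 = 96 ≡ 5, so v_4 = 5^{−1} = 8 (mod 13).
  i = 5 (α = 5): (5−12)(5−10)(5−1)(5−9) = (−7)·(−5)·4·(−4) = −560 ≡ 12, so v_5 = 12^{−1} = 12 (mod 13).
  v = [2, 1, 3, 8, 12].
Step 2: syndromes of r = [2, 0, 2, 12, 8] (all sums mod 13).
  S_0 = Σ v_i r_i = 2·2 + 1·0 + 3·2 + 8·12 + 12·8 = 202 ≡ 7.
  S_1 = Σ v_i α_i r_i = 2·12·2 + 1·10·0 + 3·1·2 + 8·9·12 + 12·5·8 = 1398 ≡ 7.
  α_i^2 mod 13 = [1, 9, 1, 3, 12].
  S_2 = Σ v_i α_i^2 r_i = 2·1·2 + 1·9·0 + 3·1·2 + 8·3·12 + 12·12·8 = 1450 ≡ 7.
  S = (7, 7, 7) ≠ 0, so r is not a codeword (an error is present).
Step 3: locate the error. For a single error e at position i, S_ℓ = v_i·e·α_i^ℓ, so α_err = S_1/S_0.
  S_0^{−1} = 7^{−1} = 2 (mod 13), so α_err = 7·2 = 14 ≡ 1 = α_3. Error position i = 3.
  Consistency check: S_2/S_1 = 7·2 = 14 ≡ 1 = α_err ✓ (single-error assumption holds).
Step 4: error magnitude e = S_0/v_3 = S_0·∏_{j≠3}(α_3 − α_j) = 7·9 = 63 ≡ 11 (mod 13).
Step 5: correct position 3: c_3 = r_3 − e = 2 − 11 ≡ 4 (mod 13). Hence c = [2, 0, 4, 12, 8].
  Check: interpolating c through the α_i gives m(x) = 3 + 1·x (degree < 2) with m(α_i) = c_i for every i, so c is indeed a codeword.


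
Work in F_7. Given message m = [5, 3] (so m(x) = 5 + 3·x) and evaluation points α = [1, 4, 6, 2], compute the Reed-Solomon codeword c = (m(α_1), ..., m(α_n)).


c = [1, 3, 2, 4]

Message polynomial: m(x) = 5 + 3·x (mod 7).
For each evaluation point α_i, compute m(α_i) mod 7:
  α_1 = 1: Horner steps 3 → 1, so m(1) = 1.
  α_2 = 4: Horner steps 3 → 3, so m(4) = 3.
  α_3 = 6: Horner steps 3 → 2, so m(6) = 2.
  α_4 = 2: Horner steps 3 → 4, so m(2) = 4.
Codeword c = [1, 3, 2, 4] ∈ F_7^4.


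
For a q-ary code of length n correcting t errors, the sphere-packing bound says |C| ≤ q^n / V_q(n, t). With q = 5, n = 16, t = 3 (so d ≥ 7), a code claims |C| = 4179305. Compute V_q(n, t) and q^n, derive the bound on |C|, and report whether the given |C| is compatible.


V_q(n, t) = 37825, q^n = 152587890625, Hamming bound = 4034048, |C| = 4179305 > bound (violated).

Step 1: Compute V_q(n, t) = Σ_{j=0}^3 C(n, j) (q−1)^j.
  j = 0: C(16,0)·(4)^0 = 1·1 = 1.
  j = 1: C(16,1)·(4)^1 = 16·4 = 64.
  j = 2: C(16,2)·(4)^2 = 120·16 = 1920.
  j = 3: C(16,3)·(4)^3 = 560·64 = 35840.
  V_q(n, t) = 1 + 64 + 1920 + 35840 = 37825.
Step 2: q^n = 5^16 = 152587890625.
Step 3: Hamming bound ⌊q^n / V_q(n,t)⌋ = ⌊152587890625/37825⌋ = 4034048.
Step 4: Compare |C| = 4179305 to 4034048: violated.
The claimed |C| lies above the Hamming bound, so no 5-ary code of length 16 with d ≥ 7 can have 4179305 codewords.


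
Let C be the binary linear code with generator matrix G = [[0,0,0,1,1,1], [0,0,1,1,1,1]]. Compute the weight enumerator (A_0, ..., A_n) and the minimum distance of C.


Weight distribution: A_0 = 1, A_1 = 1, A_3 = 1, A_4 = 1. Minimum distance d = 1.

Enumerate all 2^2 = 4 messages m ∈ F_2^2.
For each, compute codeword c = mG in F_2^6, then tally its weight.
  m = 00 → c = 000000, weight = 0.
  m = 10 → c = 000111, weight = 3.
  m = 01 → c = 001111, weight = 4.
  m = 11 → c = 001000, weight = 1.
Tally weights:
  weight 0: 1 codewords.
  weight 1: 1 codewords.
  weight 3: 1 codewords.
  weight 4: 1 codewords.
Minimum distance d = smallest w > 0 with A_w > 0 = 1.
Sanity: Σ A_w = 4 = 2^2 = 4 ✓.


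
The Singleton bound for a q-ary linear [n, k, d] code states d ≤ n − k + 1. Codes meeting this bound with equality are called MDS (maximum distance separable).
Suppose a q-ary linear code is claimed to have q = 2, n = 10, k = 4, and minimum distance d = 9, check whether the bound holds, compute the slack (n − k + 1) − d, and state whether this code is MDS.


Singleton RHS = n − k + 1 = 7, slack = -2, bound violated (no such code; not MDS).

Singleton bound: d ≤ n − k + 1.
Here n = 10, k = 4, so n − k + 1 = 7.
Given d = 9, check d ≤ 7: NO.
Slack = (n − k + 1) − d = -2.
The slack is negative: d = 9 exceeds n − k + 1 = 7 by 2, so the Singleton bound is violated and no linear [10, 4, 9]_2 code can exist. In particular it is not MDS (MDS requires d = n − k + 1 exactly).
Description: the claimed parameters are [10, 4, 9]_2; such a code would be impossible (violates the Singleton bound).


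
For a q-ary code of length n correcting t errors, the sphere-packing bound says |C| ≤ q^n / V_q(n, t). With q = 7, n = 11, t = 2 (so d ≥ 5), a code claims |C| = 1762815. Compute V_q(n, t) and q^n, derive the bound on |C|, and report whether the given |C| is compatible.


V_q(n, t) = 2047, q^n = 1977326743, Hamming bound = 965963, |C| = 1762815 > bound (violated).

Step 1: Compute V_q(n, t) = Σ_{j=0}^2 C(n, j) (q−1)^j.
  j = 0: C(11,0)·(6)^0 = 1·1 = 1.
  j = 1: C(11,1)·(6)^1 = 11·6 = 66.
  j = 2: C(11,2)·(6)^2 = 55·36 = 1980.
  V_q(n, t) = 1 + 66 + 1980 = 2047.
Step 2: q^n = 7^11 = 1977326743.
Step 3: Hamming bound ⌊q^n / V_q(n,t)⌋ = ⌊1977326743/2047⌋ = 965963.
Step 4: Compare |C| = 1762815 to 965963: violated.
The claimed |C| lies above the Hamming bound, so no 7-ary code of length 11 with d ≥ 5 can have 1762815 codewords.


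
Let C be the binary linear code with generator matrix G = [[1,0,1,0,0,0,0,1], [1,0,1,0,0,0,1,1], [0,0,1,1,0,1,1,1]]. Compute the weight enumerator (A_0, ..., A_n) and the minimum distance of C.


Weight distribution: A_0 = 1, A_1 = 1, A_3 = 2, A_4 = 3, A_5 = 1. Minimum distance d = 1.

Enumerate all 2^3 = 8 messages m ∈ F_2^3.
For each, compute codeword c = mG in F_2^8, then tally its weight.
  m = 000 → c = 00000000, weight = 0.
  m = 100 → c = 10100001, weight = 3.
  m = 010 → c = 10100011, weight = 4.
  m = 110 → c = 00000010, weight = 1.
  m = 001 → c = 00110111, weight = 5.
  m = 101 → c = 10010110, weight = 4.
  m = 011 → c = 10010100, weight = 3.
  m = 111 → c = 00110101, weight = 4.
Tally weights:
  weight 0: 1 codewords.
  weight 1: 1 codewords.
  weight 3: 2 codewords.
  weight 4: 3 codewords.
  weight 5: 1 codewords.
Minimum distance d = smallest w > 0 with A_w > 0 = 1.
Sanity: Σ A_w = 8 = 2^3 = 8 ✓.
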